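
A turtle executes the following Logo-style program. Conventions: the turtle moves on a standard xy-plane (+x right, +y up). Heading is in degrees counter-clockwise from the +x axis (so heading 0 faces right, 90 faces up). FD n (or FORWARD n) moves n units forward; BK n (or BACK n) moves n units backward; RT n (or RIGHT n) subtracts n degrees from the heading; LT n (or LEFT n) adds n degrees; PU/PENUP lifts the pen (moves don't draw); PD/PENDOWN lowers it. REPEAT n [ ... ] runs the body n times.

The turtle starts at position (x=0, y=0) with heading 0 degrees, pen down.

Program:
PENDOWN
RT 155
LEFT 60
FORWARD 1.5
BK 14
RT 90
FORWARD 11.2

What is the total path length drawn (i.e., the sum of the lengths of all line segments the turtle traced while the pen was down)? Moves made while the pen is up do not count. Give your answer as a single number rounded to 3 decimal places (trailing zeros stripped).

Executing turtle program step by step:
Start: pos=(0,0), heading=0, pen down
PD: pen down
RT 155: heading 0 -> 205
LT 60: heading 205 -> 265
FD 1.5: (0,0) -> (-0.131,-1.494) [heading=265, draw]
BK 14: (-0.131,-1.494) -> (1.089,12.452) [heading=265, draw]
RT 90: heading 265 -> 175
FD 11.2: (1.089,12.452) -> (-10.068,13.429) [heading=175, draw]
Final: pos=(-10.068,13.429), heading=175, 3 segment(s) drawn

Segment lengths:
  seg 1: (0,0) -> (-0.131,-1.494), length = 1.5
  seg 2: (-0.131,-1.494) -> (1.089,12.452), length = 14
  seg 3: (1.089,12.452) -> (-10.068,13.429), length = 11.2
Total = 26.7

Answer: 26.7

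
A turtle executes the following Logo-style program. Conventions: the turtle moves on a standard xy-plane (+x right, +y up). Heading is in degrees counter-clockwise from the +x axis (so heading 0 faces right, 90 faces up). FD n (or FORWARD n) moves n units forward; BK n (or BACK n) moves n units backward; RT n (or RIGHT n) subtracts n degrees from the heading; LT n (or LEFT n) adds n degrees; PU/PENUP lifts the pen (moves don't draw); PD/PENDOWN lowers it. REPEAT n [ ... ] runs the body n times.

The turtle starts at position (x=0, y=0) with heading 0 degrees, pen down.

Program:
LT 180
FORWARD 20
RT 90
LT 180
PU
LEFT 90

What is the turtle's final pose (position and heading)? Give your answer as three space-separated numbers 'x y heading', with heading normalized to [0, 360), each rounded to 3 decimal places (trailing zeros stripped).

Answer: -20 0 0

Derivation:
Executing turtle program step by step:
Start: pos=(0,0), heading=0, pen down
LT 180: heading 0 -> 180
FD 20: (0,0) -> (-20,0) [heading=180, draw]
RT 90: heading 180 -> 90
LT 180: heading 90 -> 270
PU: pen up
LT 90: heading 270 -> 0
Final: pos=(-20,0), heading=0, 1 segment(s) drawn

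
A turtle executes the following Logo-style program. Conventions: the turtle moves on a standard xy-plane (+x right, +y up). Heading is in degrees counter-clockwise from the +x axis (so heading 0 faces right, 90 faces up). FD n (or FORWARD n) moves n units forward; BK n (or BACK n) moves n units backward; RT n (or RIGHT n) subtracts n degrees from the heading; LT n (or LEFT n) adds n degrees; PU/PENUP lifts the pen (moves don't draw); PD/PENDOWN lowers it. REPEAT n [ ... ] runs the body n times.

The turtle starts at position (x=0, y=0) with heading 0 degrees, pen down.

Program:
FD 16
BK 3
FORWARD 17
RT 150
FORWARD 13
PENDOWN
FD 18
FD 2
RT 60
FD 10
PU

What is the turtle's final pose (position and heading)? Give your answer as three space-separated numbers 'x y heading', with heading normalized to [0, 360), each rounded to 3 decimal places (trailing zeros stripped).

Answer: -7.239 -11.5 150

Derivation:
Executing turtle program step by step:
Start: pos=(0,0), heading=0, pen down
FD 16: (0,0) -> (16,0) [heading=0, draw]
BK 3: (16,0) -> (13,0) [heading=0, draw]
FD 17: (13,0) -> (30,0) [heading=0, draw]
RT 150: heading 0 -> 210
FD 13: (30,0) -> (18.742,-6.5) [heading=210, draw]
PD: pen down
FD 18: (18.742,-6.5) -> (3.153,-15.5) [heading=210, draw]
FD 2: (3.153,-15.5) -> (1.421,-16.5) [heading=210, draw]
RT 60: heading 210 -> 150
FD 10: (1.421,-16.5) -> (-7.239,-11.5) [heading=150, draw]
PU: pen up
Final: pos=(-7.239,-11.5), heading=150, 7 segment(s) drawn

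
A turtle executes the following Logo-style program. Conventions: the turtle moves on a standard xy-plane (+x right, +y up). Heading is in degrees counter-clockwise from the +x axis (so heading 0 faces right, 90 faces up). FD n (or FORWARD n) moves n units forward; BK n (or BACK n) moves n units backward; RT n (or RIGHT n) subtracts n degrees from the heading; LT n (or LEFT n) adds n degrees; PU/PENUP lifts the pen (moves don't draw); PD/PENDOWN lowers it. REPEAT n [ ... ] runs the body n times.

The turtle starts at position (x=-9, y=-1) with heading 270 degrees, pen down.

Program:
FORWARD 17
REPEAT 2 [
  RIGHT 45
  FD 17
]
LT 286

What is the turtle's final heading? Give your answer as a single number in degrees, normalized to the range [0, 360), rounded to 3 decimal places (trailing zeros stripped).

Answer: 106

Derivation:
Executing turtle program step by step:
Start: pos=(-9,-1), heading=270, pen down
FD 17: (-9,-1) -> (-9,-18) [heading=270, draw]
REPEAT 2 [
  -- iteration 1/2 --
  RT 45: heading 270 -> 225
  FD 17: (-9,-18) -> (-21.021,-30.021) [heading=225, draw]
  -- iteration 2/2 --
  RT 45: heading 225 -> 180
  FD 17: (-21.021,-30.021) -> (-38.021,-30.021) [heading=180, draw]
]
LT 286: heading 180 -> 106
Final: pos=(-38.021,-30.021), heading=106, 3 segment(s) drawn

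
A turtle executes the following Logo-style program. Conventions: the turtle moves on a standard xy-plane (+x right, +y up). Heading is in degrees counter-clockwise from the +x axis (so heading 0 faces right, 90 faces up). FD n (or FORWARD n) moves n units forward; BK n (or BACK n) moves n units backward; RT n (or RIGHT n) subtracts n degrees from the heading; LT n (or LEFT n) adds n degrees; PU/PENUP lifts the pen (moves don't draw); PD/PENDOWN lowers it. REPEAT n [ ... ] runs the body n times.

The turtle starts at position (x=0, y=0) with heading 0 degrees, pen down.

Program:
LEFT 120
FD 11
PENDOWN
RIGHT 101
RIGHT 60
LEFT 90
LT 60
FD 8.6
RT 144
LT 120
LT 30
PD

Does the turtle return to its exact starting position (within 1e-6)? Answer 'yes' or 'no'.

Executing turtle program step by step:
Start: pos=(0,0), heading=0, pen down
LT 120: heading 0 -> 120
FD 11: (0,0) -> (-5.5,9.526) [heading=120, draw]
PD: pen down
RT 101: heading 120 -> 19
RT 60: heading 19 -> 319
LT 90: heading 319 -> 49
LT 60: heading 49 -> 109
FD 8.6: (-5.5,9.526) -> (-8.3,17.658) [heading=109, draw]
RT 144: heading 109 -> 325
LT 120: heading 325 -> 85
LT 30: heading 85 -> 115
PD: pen down
Final: pos=(-8.3,17.658), heading=115, 2 segment(s) drawn

Start position: (0, 0)
Final position: (-8.3, 17.658)
Distance = 19.511; >= 1e-6 -> NOT closed

Answer: no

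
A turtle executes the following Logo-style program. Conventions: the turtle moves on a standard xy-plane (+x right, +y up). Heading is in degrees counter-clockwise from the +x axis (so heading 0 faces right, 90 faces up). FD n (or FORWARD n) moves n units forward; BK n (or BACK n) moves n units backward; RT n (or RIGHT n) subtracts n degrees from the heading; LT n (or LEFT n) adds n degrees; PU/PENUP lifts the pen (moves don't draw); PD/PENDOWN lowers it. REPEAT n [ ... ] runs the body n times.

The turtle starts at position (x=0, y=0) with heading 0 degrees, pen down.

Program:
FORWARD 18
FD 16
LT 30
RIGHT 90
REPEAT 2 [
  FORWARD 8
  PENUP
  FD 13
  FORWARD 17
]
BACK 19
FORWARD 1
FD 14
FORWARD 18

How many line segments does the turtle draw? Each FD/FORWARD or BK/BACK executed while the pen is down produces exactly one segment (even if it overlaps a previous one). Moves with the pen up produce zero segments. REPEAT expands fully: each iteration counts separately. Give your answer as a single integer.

Executing turtle program step by step:
Start: pos=(0,0), heading=0, pen down
FD 18: (0,0) -> (18,0) [heading=0, draw]
FD 16: (18,0) -> (34,0) [heading=0, draw]
LT 30: heading 0 -> 30
RT 90: heading 30 -> 300
REPEAT 2 [
  -- iteration 1/2 --
  FD 8: (34,0) -> (38,-6.928) [heading=300, draw]
  PU: pen up
  FD 13: (38,-6.928) -> (44.5,-18.187) [heading=300, move]
  FD 17: (44.5,-18.187) -> (53,-32.909) [heading=300, move]
  -- iteration 2/2 --
  FD 8: (53,-32.909) -> (57,-39.837) [heading=300, move]
  PU: pen up
  FD 13: (57,-39.837) -> (63.5,-51.095) [heading=300, move]
  FD 17: (63.5,-51.095) -> (72,-65.818) [heading=300, move]
]
BK 19: (72,-65.818) -> (62.5,-49.363) [heading=300, move]
FD 1: (62.5,-49.363) -> (63,-50.229) [heading=300, move]
FD 14: (63,-50.229) -> (70,-62.354) [heading=300, move]
FD 18: (70,-62.354) -> (79,-77.942) [heading=300, move]
Final: pos=(79,-77.942), heading=300, 3 segment(s) drawn
Segments drawn: 3

Answer: 3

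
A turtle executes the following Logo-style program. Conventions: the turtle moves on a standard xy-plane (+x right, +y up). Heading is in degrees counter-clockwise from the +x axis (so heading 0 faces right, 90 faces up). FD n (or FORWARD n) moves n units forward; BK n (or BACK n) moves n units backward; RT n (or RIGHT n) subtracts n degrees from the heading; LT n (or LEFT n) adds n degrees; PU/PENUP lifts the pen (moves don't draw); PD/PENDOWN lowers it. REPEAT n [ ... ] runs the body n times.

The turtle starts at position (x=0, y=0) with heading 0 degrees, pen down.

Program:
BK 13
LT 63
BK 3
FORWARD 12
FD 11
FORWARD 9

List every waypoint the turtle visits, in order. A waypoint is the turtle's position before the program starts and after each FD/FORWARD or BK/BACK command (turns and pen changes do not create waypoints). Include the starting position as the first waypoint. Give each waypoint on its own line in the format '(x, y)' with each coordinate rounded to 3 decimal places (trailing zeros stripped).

Executing turtle program step by step:
Start: pos=(0,0), heading=0, pen down
BK 13: (0,0) -> (-13,0) [heading=0, draw]
LT 63: heading 0 -> 63
BK 3: (-13,0) -> (-14.362,-2.673) [heading=63, draw]
FD 12: (-14.362,-2.673) -> (-8.914,8.019) [heading=63, draw]
FD 11: (-8.914,8.019) -> (-3.92,17.82) [heading=63, draw]
FD 9: (-3.92,17.82) -> (0.166,25.839) [heading=63, draw]
Final: pos=(0.166,25.839), heading=63, 5 segment(s) drawn
Waypoints (6 total):
(0, 0)
(-13, 0)
(-14.362, -2.673)
(-8.914, 8.019)
(-3.92, 17.82)
(0.166, 25.839)

Answer: (0, 0)
(-13, 0)
(-14.362, -2.673)
(-8.914, 8.019)
(-3.92, 17.82)
(0.166, 25.839)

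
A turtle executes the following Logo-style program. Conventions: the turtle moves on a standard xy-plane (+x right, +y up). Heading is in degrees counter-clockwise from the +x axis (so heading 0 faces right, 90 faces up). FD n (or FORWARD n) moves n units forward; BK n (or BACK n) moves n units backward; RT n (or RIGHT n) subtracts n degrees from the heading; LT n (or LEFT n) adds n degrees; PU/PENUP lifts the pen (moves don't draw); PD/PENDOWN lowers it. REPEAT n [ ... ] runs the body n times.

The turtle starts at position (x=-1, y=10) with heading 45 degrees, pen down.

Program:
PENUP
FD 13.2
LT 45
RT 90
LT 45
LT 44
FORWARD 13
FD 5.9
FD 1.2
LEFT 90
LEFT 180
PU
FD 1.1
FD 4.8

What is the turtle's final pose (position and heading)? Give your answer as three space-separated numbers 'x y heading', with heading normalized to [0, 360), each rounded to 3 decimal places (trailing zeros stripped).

Answer: 14.584 39.328 359

Derivation:
Executing turtle program step by step:
Start: pos=(-1,10), heading=45, pen down
PU: pen up
FD 13.2: (-1,10) -> (8.334,19.334) [heading=45, move]
LT 45: heading 45 -> 90
RT 90: heading 90 -> 0
LT 45: heading 0 -> 45
LT 44: heading 45 -> 89
FD 13: (8.334,19.334) -> (8.561,32.332) [heading=89, move]
FD 5.9: (8.561,32.332) -> (8.664,38.231) [heading=89, move]
FD 1.2: (8.664,38.231) -> (8.685,39.431) [heading=89, move]
LT 90: heading 89 -> 179
LT 180: heading 179 -> 359
PU: pen up
FD 1.1: (8.685,39.431) -> (9.784,39.412) [heading=359, move]
FD 4.8: (9.784,39.412) -> (14.584,39.328) [heading=359, move]
Final: pos=(14.584,39.328), heading=359, 0 segment(s) drawn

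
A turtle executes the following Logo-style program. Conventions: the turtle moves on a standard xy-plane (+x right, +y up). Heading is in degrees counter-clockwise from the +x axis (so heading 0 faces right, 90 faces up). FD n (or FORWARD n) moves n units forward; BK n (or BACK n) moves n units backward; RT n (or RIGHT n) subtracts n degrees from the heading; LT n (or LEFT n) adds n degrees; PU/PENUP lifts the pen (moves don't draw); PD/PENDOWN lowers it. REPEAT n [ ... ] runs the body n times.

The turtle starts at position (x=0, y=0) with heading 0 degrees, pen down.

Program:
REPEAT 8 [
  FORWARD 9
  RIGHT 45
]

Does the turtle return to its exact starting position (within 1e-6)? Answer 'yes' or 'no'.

Executing turtle program step by step:
Start: pos=(0,0), heading=0, pen down
REPEAT 8 [
  -- iteration 1/8 --
  FD 9: (0,0) -> (9,0) [heading=0, draw]
  RT 45: heading 0 -> 315
  -- iteration 2/8 --
  FD 9: (9,0) -> (15.364,-6.364) [heading=315, draw]
  RT 45: heading 315 -> 270
  -- iteration 3/8 --
  FD 9: (15.364,-6.364) -> (15.364,-15.364) [heading=270, draw]
  RT 45: heading 270 -> 225
  -- iteration 4/8 --
  FD 9: (15.364,-15.364) -> (9,-21.728) [heading=225, draw]
  RT 45: heading 225 -> 180
  -- iteration 5/8 --
  FD 9: (9,-21.728) -> (0,-21.728) [heading=180, draw]
  RT 45: heading 180 -> 135
  -- iteration 6/8 --
  FD 9: (0,-21.728) -> (-6.364,-15.364) [heading=135, draw]
  RT 45: heading 135 -> 90
  -- iteration 7/8 --
  FD 9: (-6.364,-15.364) -> (-6.364,-6.364) [heading=90, draw]
  RT 45: heading 90 -> 45
  -- iteration 8/8 --
  FD 9: (-6.364,-6.364) -> (0,0) [heading=45, draw]
  RT 45: heading 45 -> 0
]
Final: pos=(0,0), heading=0, 8 segment(s) drawn

Start position: (0, 0)
Final position: (0, 0)
Distance = 0; < 1e-6 -> CLOSED

Answer: yes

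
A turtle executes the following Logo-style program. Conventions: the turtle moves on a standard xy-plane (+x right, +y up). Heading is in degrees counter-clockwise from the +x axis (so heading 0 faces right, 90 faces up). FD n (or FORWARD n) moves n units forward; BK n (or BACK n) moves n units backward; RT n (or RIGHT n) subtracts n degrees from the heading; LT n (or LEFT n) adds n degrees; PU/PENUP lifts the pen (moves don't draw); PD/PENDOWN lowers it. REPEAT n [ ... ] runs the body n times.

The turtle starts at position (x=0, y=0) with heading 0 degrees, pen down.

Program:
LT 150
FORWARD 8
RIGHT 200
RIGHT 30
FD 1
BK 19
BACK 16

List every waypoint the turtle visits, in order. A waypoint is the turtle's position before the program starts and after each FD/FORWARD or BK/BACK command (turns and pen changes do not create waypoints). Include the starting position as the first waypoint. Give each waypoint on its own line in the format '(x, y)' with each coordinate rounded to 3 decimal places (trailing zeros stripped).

Answer: (0, 0)
(-6.928, 4)
(-6.755, 3.015)
(-10.054, 21.727)
(-12.832, 37.483)

Derivation:
Executing turtle program step by step:
Start: pos=(0,0), heading=0, pen down
LT 150: heading 0 -> 150
FD 8: (0,0) -> (-6.928,4) [heading=150, draw]
RT 200: heading 150 -> 310
RT 30: heading 310 -> 280
FD 1: (-6.928,4) -> (-6.755,3.015) [heading=280, draw]
BK 19: (-6.755,3.015) -> (-10.054,21.727) [heading=280, draw]
BK 16: (-10.054,21.727) -> (-12.832,37.483) [heading=280, draw]
Final: pos=(-12.832,37.483), heading=280, 4 segment(s) drawn
Waypoints (5 total):
(0, 0)
(-6.928, 4)
(-6.755, 3.015)
(-10.054, 21.727)
(-12.832, 37.483)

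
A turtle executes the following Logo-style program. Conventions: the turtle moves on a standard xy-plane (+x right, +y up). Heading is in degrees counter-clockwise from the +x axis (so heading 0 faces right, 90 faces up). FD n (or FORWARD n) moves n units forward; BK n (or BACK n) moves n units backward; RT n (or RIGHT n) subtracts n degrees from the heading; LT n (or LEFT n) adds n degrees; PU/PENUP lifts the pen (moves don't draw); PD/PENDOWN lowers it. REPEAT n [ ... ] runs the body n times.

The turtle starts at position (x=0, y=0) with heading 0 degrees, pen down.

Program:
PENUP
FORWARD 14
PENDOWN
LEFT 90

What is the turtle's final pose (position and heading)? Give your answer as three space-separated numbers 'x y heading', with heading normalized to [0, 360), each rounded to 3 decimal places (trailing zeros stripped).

Executing turtle program step by step:
Start: pos=(0,0), heading=0, pen down
PU: pen up
FD 14: (0,0) -> (14,0) [heading=0, move]
PD: pen down
LT 90: heading 0 -> 90
Final: pos=(14,0), heading=90, 0 segment(s) drawn

Answer: 14 0 90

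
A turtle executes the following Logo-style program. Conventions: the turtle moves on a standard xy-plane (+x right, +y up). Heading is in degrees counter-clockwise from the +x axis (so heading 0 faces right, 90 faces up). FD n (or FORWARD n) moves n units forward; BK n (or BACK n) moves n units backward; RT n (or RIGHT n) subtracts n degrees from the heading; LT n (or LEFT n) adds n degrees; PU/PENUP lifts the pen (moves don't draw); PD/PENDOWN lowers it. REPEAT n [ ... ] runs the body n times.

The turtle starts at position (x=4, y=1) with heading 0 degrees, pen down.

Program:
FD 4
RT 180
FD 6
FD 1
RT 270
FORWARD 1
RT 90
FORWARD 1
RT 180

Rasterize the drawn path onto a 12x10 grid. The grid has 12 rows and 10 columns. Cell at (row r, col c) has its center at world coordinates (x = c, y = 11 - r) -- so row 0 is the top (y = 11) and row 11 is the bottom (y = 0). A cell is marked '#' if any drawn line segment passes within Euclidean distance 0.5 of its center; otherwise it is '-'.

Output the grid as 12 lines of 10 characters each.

Segment 0: (4,1) -> (8,1)
Segment 1: (8,1) -> (2,1)
Segment 2: (2,1) -> (1,1)
Segment 3: (1,1) -> (1,-0)
Segment 4: (1,-0) -> (0,-0)

Answer: ----------
----------
----------
----------
----------
----------
----------
----------
----------
----------
-########-
##--------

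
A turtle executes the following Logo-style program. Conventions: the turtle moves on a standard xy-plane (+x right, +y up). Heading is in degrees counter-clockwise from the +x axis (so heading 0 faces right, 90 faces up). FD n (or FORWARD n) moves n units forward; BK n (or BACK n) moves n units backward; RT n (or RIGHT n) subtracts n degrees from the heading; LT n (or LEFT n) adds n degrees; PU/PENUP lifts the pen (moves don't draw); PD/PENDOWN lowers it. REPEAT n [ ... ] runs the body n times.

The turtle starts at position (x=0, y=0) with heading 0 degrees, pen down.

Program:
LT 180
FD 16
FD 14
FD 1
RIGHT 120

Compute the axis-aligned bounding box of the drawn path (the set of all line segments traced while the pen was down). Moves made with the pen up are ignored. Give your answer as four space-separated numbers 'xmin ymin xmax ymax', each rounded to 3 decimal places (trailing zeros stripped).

Executing turtle program step by step:
Start: pos=(0,0), heading=0, pen down
LT 180: heading 0 -> 180
FD 16: (0,0) -> (-16,0) [heading=180, draw]
FD 14: (-16,0) -> (-30,0) [heading=180, draw]
FD 1: (-30,0) -> (-31,0) [heading=180, draw]
RT 120: heading 180 -> 60
Final: pos=(-31,0), heading=60, 3 segment(s) drawn

Segment endpoints: x in {-31, -30, -16, 0}, y in {0, 0, 0, 0}
xmin=-31, ymin=0, xmax=0, ymax=0

Answer: -31 0 0 0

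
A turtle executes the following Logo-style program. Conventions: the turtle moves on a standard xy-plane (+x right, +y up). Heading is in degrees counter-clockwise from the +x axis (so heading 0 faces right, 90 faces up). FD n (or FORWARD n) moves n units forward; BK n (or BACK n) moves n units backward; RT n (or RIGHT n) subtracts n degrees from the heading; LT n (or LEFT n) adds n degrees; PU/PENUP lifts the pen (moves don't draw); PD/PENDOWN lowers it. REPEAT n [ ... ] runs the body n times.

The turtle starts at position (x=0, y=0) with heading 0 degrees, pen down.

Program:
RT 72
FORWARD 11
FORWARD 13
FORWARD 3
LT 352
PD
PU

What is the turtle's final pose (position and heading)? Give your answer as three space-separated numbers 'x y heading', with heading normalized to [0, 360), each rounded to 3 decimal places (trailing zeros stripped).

Answer: 8.343 -25.679 280

Derivation:
Executing turtle program step by step:
Start: pos=(0,0), heading=0, pen down
RT 72: heading 0 -> 288
FD 11: (0,0) -> (3.399,-10.462) [heading=288, draw]
FD 13: (3.399,-10.462) -> (7.416,-22.825) [heading=288, draw]
FD 3: (7.416,-22.825) -> (8.343,-25.679) [heading=288, draw]
LT 352: heading 288 -> 280
PD: pen down
PU: pen up
Final: pos=(8.343,-25.679), heading=280, 3 segment(s) drawn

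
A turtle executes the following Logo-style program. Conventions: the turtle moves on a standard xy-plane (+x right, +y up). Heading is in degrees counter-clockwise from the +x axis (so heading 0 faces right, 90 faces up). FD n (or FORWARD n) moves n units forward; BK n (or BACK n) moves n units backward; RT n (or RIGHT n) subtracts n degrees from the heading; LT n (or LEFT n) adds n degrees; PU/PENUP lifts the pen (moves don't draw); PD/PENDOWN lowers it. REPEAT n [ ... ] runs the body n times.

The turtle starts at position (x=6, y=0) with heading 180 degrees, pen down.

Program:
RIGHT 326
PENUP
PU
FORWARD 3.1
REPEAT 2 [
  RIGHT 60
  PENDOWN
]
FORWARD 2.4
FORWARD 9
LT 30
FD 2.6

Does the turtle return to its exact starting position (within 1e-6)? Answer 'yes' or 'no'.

Answer: no

Derivation:
Executing turtle program step by step:
Start: pos=(6,0), heading=180, pen down
RT 326: heading 180 -> 214
PU: pen up
PU: pen up
FD 3.1: (6,0) -> (3.43,-1.733) [heading=214, move]
REPEAT 2 [
  -- iteration 1/2 --
  RT 60: heading 214 -> 154
  PD: pen down
  -- iteration 2/2 --
  RT 60: heading 154 -> 94
  PD: pen down
]
FD 2.4: (3.43,-1.733) -> (3.263,0.661) [heading=94, draw]
FD 9: (3.263,0.661) -> (2.635,9.639) [heading=94, draw]
LT 30: heading 94 -> 124
FD 2.6: (2.635,9.639) -> (1.181,11.794) [heading=124, draw]
Final: pos=(1.181,11.794), heading=124, 3 segment(s) drawn

Start position: (6, 0)
Final position: (1.181, 11.794)
Distance = 12.741; >= 1e-6 -> NOT closed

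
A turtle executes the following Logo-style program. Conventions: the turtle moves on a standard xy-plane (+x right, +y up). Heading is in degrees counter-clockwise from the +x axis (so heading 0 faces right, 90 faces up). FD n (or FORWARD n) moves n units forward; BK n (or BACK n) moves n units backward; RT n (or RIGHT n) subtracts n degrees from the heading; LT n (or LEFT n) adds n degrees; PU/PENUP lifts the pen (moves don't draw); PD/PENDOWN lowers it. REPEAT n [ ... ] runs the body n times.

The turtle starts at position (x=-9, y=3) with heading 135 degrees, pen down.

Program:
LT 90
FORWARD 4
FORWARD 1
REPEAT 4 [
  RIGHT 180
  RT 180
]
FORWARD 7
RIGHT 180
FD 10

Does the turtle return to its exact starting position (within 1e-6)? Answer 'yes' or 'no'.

Answer: no

Derivation:
Executing turtle program step by step:
Start: pos=(-9,3), heading=135, pen down
LT 90: heading 135 -> 225
FD 4: (-9,3) -> (-11.828,0.172) [heading=225, draw]
FD 1: (-11.828,0.172) -> (-12.536,-0.536) [heading=225, draw]
REPEAT 4 [
  -- iteration 1/4 --
  RT 180: heading 225 -> 45
  RT 180: heading 45 -> 225
  -- iteration 2/4 --
  RT 180: heading 225 -> 45
  RT 180: heading 45 -> 225
  -- iteration 3/4 --
  RT 180: heading 225 -> 45
  RT 180: heading 45 -> 225
  -- iteration 4/4 --
  RT 180: heading 225 -> 45
  RT 180: heading 45 -> 225
]
FD 7: (-12.536,-0.536) -> (-17.485,-5.485) [heading=225, draw]
RT 180: heading 225 -> 45
FD 10: (-17.485,-5.485) -> (-10.414,1.586) [heading=45, draw]
Final: pos=(-10.414,1.586), heading=45, 4 segment(s) drawn

Start position: (-9, 3)
Final position: (-10.414, 1.586)
Distance = 2; >= 1e-6 -> NOT closed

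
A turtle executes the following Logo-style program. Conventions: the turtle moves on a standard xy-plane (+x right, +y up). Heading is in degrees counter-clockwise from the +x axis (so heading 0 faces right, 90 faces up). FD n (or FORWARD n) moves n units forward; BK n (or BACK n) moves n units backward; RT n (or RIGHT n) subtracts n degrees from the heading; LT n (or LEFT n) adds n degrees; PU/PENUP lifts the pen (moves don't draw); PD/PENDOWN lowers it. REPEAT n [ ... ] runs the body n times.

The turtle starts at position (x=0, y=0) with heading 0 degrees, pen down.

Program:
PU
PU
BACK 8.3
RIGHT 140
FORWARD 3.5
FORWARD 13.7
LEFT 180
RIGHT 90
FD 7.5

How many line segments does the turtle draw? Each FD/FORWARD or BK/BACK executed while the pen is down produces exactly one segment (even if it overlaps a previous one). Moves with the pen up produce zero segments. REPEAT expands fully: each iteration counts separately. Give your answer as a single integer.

Answer: 0

Derivation:
Executing turtle program step by step:
Start: pos=(0,0), heading=0, pen down
PU: pen up
PU: pen up
BK 8.3: (0,0) -> (-8.3,0) [heading=0, move]
RT 140: heading 0 -> 220
FD 3.5: (-8.3,0) -> (-10.981,-2.25) [heading=220, move]
FD 13.7: (-10.981,-2.25) -> (-21.476,-11.056) [heading=220, move]
LT 180: heading 220 -> 40
RT 90: heading 40 -> 310
FD 7.5: (-21.476,-11.056) -> (-16.655,-16.801) [heading=310, move]
Final: pos=(-16.655,-16.801), heading=310, 0 segment(s) drawn
Segments drawn: 0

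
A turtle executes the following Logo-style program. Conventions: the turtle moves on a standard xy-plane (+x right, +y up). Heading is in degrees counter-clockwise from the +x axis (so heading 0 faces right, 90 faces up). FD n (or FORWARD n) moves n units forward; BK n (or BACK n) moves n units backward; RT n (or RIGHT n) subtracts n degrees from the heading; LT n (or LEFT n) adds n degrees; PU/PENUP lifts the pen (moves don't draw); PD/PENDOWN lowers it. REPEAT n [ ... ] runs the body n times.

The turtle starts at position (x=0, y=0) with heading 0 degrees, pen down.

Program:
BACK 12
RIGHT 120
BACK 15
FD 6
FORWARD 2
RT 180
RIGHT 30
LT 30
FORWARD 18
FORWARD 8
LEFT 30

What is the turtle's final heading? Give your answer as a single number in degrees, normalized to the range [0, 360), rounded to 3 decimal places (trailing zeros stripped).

Answer: 90

Derivation:
Executing turtle program step by step:
Start: pos=(0,0), heading=0, pen down
BK 12: (0,0) -> (-12,0) [heading=0, draw]
RT 120: heading 0 -> 240
BK 15: (-12,0) -> (-4.5,12.99) [heading=240, draw]
FD 6: (-4.5,12.99) -> (-7.5,7.794) [heading=240, draw]
FD 2: (-7.5,7.794) -> (-8.5,6.062) [heading=240, draw]
RT 180: heading 240 -> 60
RT 30: heading 60 -> 30
LT 30: heading 30 -> 60
FD 18: (-8.5,6.062) -> (0.5,21.651) [heading=60, draw]
FD 8: (0.5,21.651) -> (4.5,28.579) [heading=60, draw]
LT 30: heading 60 -> 90
Final: pos=(4.5,28.579), heading=90, 6 segment(s) drawn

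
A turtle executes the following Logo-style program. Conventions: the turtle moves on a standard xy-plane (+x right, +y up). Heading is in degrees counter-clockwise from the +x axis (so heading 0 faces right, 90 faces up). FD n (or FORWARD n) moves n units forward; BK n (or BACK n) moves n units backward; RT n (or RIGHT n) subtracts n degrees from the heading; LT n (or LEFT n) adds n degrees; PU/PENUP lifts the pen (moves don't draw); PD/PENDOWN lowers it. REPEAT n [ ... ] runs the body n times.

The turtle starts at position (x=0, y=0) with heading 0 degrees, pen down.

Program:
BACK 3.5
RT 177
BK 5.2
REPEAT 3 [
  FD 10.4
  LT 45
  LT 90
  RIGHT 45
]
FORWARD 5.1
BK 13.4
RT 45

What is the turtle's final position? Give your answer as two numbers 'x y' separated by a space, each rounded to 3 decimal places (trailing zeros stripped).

Executing turtle program step by step:
Start: pos=(0,0), heading=0, pen down
BK 3.5: (0,0) -> (-3.5,0) [heading=0, draw]
RT 177: heading 0 -> 183
BK 5.2: (-3.5,0) -> (1.693,0.272) [heading=183, draw]
REPEAT 3 [
  -- iteration 1/3 --
  FD 10.4: (1.693,0.272) -> (-8.693,-0.272) [heading=183, draw]
  LT 45: heading 183 -> 228
  LT 90: heading 228 -> 318
  RT 45: heading 318 -> 273
  -- iteration 2/3 --
  FD 10.4: (-8.693,-0.272) -> (-8.149,-10.658) [heading=273, draw]
  LT 45: heading 273 -> 318
  LT 90: heading 318 -> 48
  RT 45: heading 48 -> 3
  -- iteration 3/3 --
  FD 10.4: (-8.149,-10.658) -> (2.237,-10.114) [heading=3, draw]
  LT 45: heading 3 -> 48
  LT 90: heading 48 -> 138
  RT 45: heading 138 -> 93
]
FD 5.1: (2.237,-10.114) -> (1.97,-5.021) [heading=93, draw]
BK 13.4: (1.97,-5.021) -> (2.672,-18.402) [heading=93, draw]
RT 45: heading 93 -> 48
Final: pos=(2.672,-18.402), heading=48, 7 segment(s) drawn

Answer: 2.672 -18.402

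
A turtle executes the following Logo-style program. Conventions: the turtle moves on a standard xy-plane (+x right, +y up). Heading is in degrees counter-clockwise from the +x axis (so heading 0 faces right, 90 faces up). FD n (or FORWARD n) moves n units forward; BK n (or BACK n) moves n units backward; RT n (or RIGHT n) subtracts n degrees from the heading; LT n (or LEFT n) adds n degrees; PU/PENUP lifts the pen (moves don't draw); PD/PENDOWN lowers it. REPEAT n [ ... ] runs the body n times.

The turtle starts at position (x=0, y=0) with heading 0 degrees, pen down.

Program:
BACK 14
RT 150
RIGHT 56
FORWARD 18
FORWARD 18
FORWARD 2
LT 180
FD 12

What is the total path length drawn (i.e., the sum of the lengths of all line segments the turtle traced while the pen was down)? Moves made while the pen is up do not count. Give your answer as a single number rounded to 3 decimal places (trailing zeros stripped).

Executing turtle program step by step:
Start: pos=(0,0), heading=0, pen down
BK 14: (0,0) -> (-14,0) [heading=0, draw]
RT 150: heading 0 -> 210
RT 56: heading 210 -> 154
FD 18: (-14,0) -> (-30.178,7.891) [heading=154, draw]
FD 18: (-30.178,7.891) -> (-46.357,15.781) [heading=154, draw]
FD 2: (-46.357,15.781) -> (-48.154,16.658) [heading=154, draw]
LT 180: heading 154 -> 334
FD 12: (-48.154,16.658) -> (-37.369,11.398) [heading=334, draw]
Final: pos=(-37.369,11.398), heading=334, 5 segment(s) drawn

Segment lengths:
  seg 1: (0,0) -> (-14,0), length = 14
  seg 2: (-14,0) -> (-30.178,7.891), length = 18
  seg 3: (-30.178,7.891) -> (-46.357,15.781), length = 18
  seg 4: (-46.357,15.781) -> (-48.154,16.658), length = 2
  seg 5: (-48.154,16.658) -> (-37.369,11.398), length = 12
Total = 64

Answer: 64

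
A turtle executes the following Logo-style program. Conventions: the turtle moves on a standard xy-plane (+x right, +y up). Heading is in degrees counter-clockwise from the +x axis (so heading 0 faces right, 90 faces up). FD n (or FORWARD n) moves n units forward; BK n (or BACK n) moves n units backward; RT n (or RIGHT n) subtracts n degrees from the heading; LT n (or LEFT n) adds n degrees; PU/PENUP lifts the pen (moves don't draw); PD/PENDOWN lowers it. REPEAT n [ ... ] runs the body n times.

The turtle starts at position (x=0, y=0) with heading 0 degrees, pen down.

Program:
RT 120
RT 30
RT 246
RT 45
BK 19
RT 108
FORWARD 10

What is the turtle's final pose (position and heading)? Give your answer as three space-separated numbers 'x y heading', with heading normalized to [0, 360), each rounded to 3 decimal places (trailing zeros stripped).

Executing turtle program step by step:
Start: pos=(0,0), heading=0, pen down
RT 120: heading 0 -> 240
RT 30: heading 240 -> 210
RT 246: heading 210 -> 324
RT 45: heading 324 -> 279
BK 19: (0,0) -> (-2.972,18.766) [heading=279, draw]
RT 108: heading 279 -> 171
FD 10: (-2.972,18.766) -> (-12.849,20.33) [heading=171, draw]
Final: pos=(-12.849,20.33), heading=171, 2 segment(s) drawn

Answer: -12.849 20.33 171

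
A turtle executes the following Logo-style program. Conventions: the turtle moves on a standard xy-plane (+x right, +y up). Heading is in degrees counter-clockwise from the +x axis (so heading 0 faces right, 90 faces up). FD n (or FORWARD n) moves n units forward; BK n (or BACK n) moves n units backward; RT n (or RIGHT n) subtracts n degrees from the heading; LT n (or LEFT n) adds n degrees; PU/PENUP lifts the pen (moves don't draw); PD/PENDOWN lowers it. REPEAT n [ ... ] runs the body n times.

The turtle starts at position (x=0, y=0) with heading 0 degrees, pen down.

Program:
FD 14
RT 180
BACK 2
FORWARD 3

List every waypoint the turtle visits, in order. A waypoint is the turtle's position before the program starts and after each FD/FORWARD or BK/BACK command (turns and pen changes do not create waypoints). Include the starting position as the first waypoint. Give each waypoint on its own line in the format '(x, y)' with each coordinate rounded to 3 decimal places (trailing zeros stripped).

Answer: (0, 0)
(14, 0)
(16, 0)
(13, 0)

Derivation:
Executing turtle program step by step:
Start: pos=(0,0), heading=0, pen down
FD 14: (0,0) -> (14,0) [heading=0, draw]
RT 180: heading 0 -> 180
BK 2: (14,0) -> (16,0) [heading=180, draw]
FD 3: (16,0) -> (13,0) [heading=180, draw]
Final: pos=(13,0), heading=180, 3 segment(s) drawn
Waypoints (4 total):
(0, 0)
(14, 0)
(16, 0)
(13, 0)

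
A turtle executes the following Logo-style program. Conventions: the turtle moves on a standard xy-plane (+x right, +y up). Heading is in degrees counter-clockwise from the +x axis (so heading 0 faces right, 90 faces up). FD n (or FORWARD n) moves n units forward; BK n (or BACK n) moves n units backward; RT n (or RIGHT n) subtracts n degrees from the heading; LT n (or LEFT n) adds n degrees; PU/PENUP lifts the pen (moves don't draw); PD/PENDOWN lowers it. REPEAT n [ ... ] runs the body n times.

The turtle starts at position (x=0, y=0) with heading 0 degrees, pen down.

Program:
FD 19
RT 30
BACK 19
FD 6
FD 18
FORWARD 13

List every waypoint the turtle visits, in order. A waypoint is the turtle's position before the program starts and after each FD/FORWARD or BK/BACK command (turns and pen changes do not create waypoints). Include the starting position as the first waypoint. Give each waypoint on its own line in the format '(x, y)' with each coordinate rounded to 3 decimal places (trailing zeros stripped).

Answer: (0, 0)
(19, 0)
(2.546, 9.5)
(7.742, 6.5)
(23.33, -2.5)
(34.588, -9)

Derivation:
Executing turtle program step by step:
Start: pos=(0,0), heading=0, pen down
FD 19: (0,0) -> (19,0) [heading=0, draw]
RT 30: heading 0 -> 330
BK 19: (19,0) -> (2.546,9.5) [heading=330, draw]
FD 6: (2.546,9.5) -> (7.742,6.5) [heading=330, draw]
FD 18: (7.742,6.5) -> (23.33,-2.5) [heading=330, draw]
FD 13: (23.33,-2.5) -> (34.588,-9) [heading=330, draw]
Final: pos=(34.588,-9), heading=330, 5 segment(s) drawn
Waypoints (6 total):
(0, 0)
(19, 0)
(2.546, 9.5)
(7.742, 6.5)
(23.33, -2.5)
(34.588, -9)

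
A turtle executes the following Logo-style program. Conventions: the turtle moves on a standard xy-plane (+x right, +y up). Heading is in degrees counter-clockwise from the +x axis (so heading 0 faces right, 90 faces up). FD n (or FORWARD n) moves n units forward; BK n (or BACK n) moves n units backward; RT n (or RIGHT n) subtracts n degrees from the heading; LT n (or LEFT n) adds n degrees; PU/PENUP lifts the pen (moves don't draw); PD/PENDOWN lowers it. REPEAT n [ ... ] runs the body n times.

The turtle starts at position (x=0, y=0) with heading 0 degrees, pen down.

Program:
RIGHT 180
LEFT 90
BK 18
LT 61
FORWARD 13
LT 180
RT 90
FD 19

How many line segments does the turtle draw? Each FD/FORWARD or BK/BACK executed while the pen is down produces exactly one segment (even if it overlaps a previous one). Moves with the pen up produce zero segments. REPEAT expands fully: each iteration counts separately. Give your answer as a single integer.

Answer: 3

Derivation:
Executing turtle program step by step:
Start: pos=(0,0), heading=0, pen down
RT 180: heading 0 -> 180
LT 90: heading 180 -> 270
BK 18: (0,0) -> (0,18) [heading=270, draw]
LT 61: heading 270 -> 331
FD 13: (0,18) -> (11.37,11.697) [heading=331, draw]
LT 180: heading 331 -> 151
RT 90: heading 151 -> 61
FD 19: (11.37,11.697) -> (20.581,28.315) [heading=61, draw]
Final: pos=(20.581,28.315), heading=61, 3 segment(s) drawn
Segments drawn: 3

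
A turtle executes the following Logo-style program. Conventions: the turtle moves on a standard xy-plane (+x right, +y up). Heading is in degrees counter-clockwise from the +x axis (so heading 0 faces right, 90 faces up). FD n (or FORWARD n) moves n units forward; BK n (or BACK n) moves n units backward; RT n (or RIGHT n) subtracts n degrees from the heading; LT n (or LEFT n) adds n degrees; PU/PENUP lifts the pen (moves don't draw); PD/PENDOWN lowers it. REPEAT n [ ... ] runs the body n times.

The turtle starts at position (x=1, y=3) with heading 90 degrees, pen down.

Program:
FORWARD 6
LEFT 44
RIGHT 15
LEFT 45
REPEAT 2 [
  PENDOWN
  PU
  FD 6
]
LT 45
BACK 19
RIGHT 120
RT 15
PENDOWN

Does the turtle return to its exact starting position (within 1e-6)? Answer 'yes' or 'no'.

Executing turtle program step by step:
Start: pos=(1,3), heading=90, pen down
FD 6: (1,3) -> (1,9) [heading=90, draw]
LT 44: heading 90 -> 134
RT 15: heading 134 -> 119
LT 45: heading 119 -> 164
REPEAT 2 [
  -- iteration 1/2 --
  PD: pen down
  PU: pen up
  FD 6: (1,9) -> (-4.768,10.654) [heading=164, move]
  -- iteration 2/2 --
  PD: pen down
  PU: pen up
  FD 6: (-4.768,10.654) -> (-10.535,12.308) [heading=164, move]
]
LT 45: heading 164 -> 209
BK 19: (-10.535,12.308) -> (6.083,21.519) [heading=209, move]
RT 120: heading 209 -> 89
RT 15: heading 89 -> 74
PD: pen down
Final: pos=(6.083,21.519), heading=74, 1 segment(s) drawn

Start position: (1, 3)
Final position: (6.083, 21.519)
Distance = 19.204; >= 1e-6 -> NOT closed

Answer: no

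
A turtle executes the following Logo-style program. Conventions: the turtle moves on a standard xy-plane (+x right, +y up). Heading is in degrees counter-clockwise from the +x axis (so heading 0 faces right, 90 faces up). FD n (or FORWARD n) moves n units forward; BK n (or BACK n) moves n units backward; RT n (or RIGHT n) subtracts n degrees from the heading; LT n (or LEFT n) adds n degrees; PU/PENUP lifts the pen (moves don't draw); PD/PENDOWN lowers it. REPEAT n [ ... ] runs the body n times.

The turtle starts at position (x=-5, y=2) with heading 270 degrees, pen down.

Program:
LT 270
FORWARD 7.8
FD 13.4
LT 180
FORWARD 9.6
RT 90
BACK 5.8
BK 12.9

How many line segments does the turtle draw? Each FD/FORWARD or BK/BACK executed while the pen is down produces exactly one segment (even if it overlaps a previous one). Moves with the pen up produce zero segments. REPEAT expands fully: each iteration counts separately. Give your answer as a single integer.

Executing turtle program step by step:
Start: pos=(-5,2), heading=270, pen down
LT 270: heading 270 -> 180
FD 7.8: (-5,2) -> (-12.8,2) [heading=180, draw]
FD 13.4: (-12.8,2) -> (-26.2,2) [heading=180, draw]
LT 180: heading 180 -> 0
FD 9.6: (-26.2,2) -> (-16.6,2) [heading=0, draw]
RT 90: heading 0 -> 270
BK 5.8: (-16.6,2) -> (-16.6,7.8) [heading=270, draw]
BK 12.9: (-16.6,7.8) -> (-16.6,20.7) [heading=270, draw]
Final: pos=(-16.6,20.7), heading=270, 5 segment(s) drawn
Segments drawn: 5

Answer: 5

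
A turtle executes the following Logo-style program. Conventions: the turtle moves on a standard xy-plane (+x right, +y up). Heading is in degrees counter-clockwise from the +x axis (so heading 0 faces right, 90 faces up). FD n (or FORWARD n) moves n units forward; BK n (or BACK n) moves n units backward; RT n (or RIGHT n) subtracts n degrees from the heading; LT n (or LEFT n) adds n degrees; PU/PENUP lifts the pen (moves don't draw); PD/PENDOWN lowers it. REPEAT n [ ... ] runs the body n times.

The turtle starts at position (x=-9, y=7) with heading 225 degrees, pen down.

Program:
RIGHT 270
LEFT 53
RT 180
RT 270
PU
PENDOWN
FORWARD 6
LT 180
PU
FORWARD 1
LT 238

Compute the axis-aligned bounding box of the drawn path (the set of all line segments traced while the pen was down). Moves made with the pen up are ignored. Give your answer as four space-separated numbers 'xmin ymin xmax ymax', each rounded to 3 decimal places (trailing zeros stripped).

Answer: -9 1.058 -8.165 7

Derivation:
Executing turtle program step by step:
Start: pos=(-9,7), heading=225, pen down
RT 270: heading 225 -> 315
LT 53: heading 315 -> 8
RT 180: heading 8 -> 188
RT 270: heading 188 -> 278
PU: pen up
PD: pen down
FD 6: (-9,7) -> (-8.165,1.058) [heading=278, draw]
LT 180: heading 278 -> 98
PU: pen up
FD 1: (-8.165,1.058) -> (-8.304,2.049) [heading=98, move]
LT 238: heading 98 -> 336
Final: pos=(-8.304,2.049), heading=336, 1 segment(s) drawn

Segment endpoints: x in {-9, -8.165}, y in {1.058, 7}
xmin=-9, ymin=1.058, xmax=-8.165, ymax=7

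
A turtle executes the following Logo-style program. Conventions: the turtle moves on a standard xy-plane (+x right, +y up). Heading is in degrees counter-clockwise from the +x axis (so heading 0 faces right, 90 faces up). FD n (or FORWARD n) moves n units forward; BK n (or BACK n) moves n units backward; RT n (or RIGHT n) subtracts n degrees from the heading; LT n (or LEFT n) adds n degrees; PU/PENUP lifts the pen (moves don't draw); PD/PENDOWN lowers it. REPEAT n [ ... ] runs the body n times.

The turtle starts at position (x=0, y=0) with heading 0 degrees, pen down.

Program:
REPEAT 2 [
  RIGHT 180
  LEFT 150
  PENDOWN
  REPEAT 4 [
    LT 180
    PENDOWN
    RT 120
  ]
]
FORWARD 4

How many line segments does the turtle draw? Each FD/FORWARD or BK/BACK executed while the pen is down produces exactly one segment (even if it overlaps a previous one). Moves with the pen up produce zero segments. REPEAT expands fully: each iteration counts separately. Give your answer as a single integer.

Answer: 1

Derivation:
Executing turtle program step by step:
Start: pos=(0,0), heading=0, pen down
REPEAT 2 [
  -- iteration 1/2 --
  RT 180: heading 0 -> 180
  LT 150: heading 180 -> 330
  PD: pen down
  REPEAT 4 [
    -- iteration 1/4 --
    LT 180: heading 330 -> 150
    PD: pen down
    RT 120: heading 150 -> 30
    -- iteration 2/4 --
    LT 180: heading 30 -> 210
    PD: pen down
    RT 120: heading 210 -> 90
    -- iteration 3/4 --
    LT 180: heading 90 -> 270
    PD: pen down
    RT 120: heading 270 -> 150
    -- iteration 4/4 --
    LT 180: heading 150 -> 330
    PD: pen down
    RT 120: heading 330 -> 210
  ]
  -- iteration 2/2 --
  RT 180: heading 210 -> 30
  LT 150: heading 30 -> 180
  PD: pen down
  REPEAT 4 [
    -- iteration 1/4 --
    LT 180: heading 180 -> 0
    PD: pen down
    RT 120: heading 0 -> 240
    -- iteration 2/4 --
    LT 180: heading 240 -> 60
    PD: pen down
    RT 120: heading 60 -> 300
    -- iteration 3/4 --
    LT 180: heading 300 -> 120
    PD: pen down
    RT 120: heading 120 -> 0
    -- iteration 4/4 --
    LT 180: heading 0 -> 180
    PD: pen down
    RT 120: heading 180 -> 60
  ]
]
FD 4: (0,0) -> (2,3.464) [heading=60, draw]
Final: pos=(2,3.464), heading=60, 1 segment(s) drawn
Segments drawn: 1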